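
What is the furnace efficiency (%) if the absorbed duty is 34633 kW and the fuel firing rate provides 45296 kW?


Furnace efficiency = Q_absorbed / Q_fuel * 100
= 34633 / 45296 * 100 = 76.46

76.46 %


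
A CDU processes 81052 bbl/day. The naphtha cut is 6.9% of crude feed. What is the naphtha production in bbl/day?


Crude throughput = 81052 bbl/day
Fraction yield = 6.9%
yield = throughput * fraction / 100
yield = 81052 * 6.9 / 100 = 5592.588

5592.588 bbl/day


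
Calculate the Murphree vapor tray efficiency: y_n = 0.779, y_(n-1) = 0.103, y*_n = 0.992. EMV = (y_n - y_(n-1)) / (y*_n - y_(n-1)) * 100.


Murphree vapor efficiency: EMV = (y_n - y_(n-1)) / (y*_n - y_(n-1)) * 100
EMV = (0.779 - 0.103) / (0.992 - 0.103) * 100 = 0.676 / 0.889 * 100 = 76.04

76.04 %


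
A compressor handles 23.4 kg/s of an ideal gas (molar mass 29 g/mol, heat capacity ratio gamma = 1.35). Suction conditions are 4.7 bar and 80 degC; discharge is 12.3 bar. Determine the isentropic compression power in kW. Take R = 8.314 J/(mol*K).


Isentropic work: W = m*(gamma/(gamma-1))*(R*T1/MW)*((P2/P1)^((gamma-1)/gamma) - 1)
T1 = 80 + 273.15 = 353.15 K
Pressure ratio = 12.3 / 4.7 = 2.61702
Exponent = (1.35 - 1)/1.35 = 0.259259
(P2/P1)^exp - 1 = 2.61702^0.259259 - 1 = 0.283276
W = 23.4 * 1.35 / 0.35 * 8.314 * 353.15 / 29 * 0.283276 = 2589

2589 kW


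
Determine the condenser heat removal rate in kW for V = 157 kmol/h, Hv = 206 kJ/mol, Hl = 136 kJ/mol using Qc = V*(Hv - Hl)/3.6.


Qc = 157 * (206 - 136) / 3.6 = 157 * 70 / 3.6 = 3053

3053 kW


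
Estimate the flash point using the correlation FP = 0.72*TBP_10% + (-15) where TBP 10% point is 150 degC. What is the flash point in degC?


FP = 0.72 * 150 + (-15) = 93

93 degC


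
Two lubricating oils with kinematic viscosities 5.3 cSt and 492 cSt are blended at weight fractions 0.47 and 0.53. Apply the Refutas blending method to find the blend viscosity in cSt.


Refutas method: VBN_i = 14.534*ln(ln(visc_i + 0.8)) + 10.975, blended linearly by mass fraction; since VBN is linear in VBI_i = ln(ln(visc_i + 0.8)) and the fractions sum to 1, blend VBI directly: visc = exp(exp(VBI_blend)) - 0.8
VBI_1 = ln(ln(5.3 + 0.8)) = 0.592381
VBI_2 = ln(ln(492 + 0.8)) = 1.82457
VBI_blend = 0.47 * 0.592381 + 0.53 * 1.82457 = 1.24544
visc_blend = exp(exp(1.24544)) - 0.8 = 31.48

31.48 cSt


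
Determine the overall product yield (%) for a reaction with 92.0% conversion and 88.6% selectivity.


Overall yield = conversion (%) * selectivity (%) / 100
Conversion = 92.0%, Selectivity = 88.6%
Y = 92.0 * 88.6 / 100
= 81.512 %

81.512 %


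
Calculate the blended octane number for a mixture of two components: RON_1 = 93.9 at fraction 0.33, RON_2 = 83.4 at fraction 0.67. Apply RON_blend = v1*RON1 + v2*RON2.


Linear blending: RON_blend = sum(vi * RONi)
Contribution 1: 0.33 * 93.9 = 30.987
Contribution 2: 0.67 * 83.4 = 55.878
RON_blend = 30.987 + 55.878 = 86.865

86.865


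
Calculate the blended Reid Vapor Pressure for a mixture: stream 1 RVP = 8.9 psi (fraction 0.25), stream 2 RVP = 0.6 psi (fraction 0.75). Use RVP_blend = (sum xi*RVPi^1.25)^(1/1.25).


Chevron index: RVP_blend = (sum xi*RVPi^1.25)^(1/1.25)
RVP^1.25 terms: 0.25 * 8.9^1.25 + 0.75 * 0.6^1.25 = 4.23911
RVP_blend = 4.23911^(1/1.25) = 3.176

3.176 psi


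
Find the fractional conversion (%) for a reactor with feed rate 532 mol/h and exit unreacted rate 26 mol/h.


X = (F_in - F_out) / F_in * 100
Moles reacted = 532 - 26 = 506
X = 506 / 532 * 100
= 0.9511 * 100
= 95.11 %

95.11 %


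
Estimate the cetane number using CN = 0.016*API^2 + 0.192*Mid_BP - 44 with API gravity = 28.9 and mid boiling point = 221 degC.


CN = 0.016 * 28.9^2 + 0.192 * 221 - 44
CN = 13.36336 + 42.432 - 44 = 11.79536

11.79536


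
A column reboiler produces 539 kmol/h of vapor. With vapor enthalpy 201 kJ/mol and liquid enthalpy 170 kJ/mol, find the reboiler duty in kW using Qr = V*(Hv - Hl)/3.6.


Qr = 539 * (201 - 170) / 3.6 = 539 * 31 / 3.6 = 4641

4641 kW


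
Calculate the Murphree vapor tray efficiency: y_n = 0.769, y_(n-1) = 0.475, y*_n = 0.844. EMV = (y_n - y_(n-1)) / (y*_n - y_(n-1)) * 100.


Murphree vapor efficiency: EMV = (y_n - y_(n-1)) / (y*_n - y_(n-1)) * 100
EMV = (0.769 - 0.475) / (0.844 - 0.475) * 100 = 0.294 / 0.369 * 100 = 79.67

79.67 %


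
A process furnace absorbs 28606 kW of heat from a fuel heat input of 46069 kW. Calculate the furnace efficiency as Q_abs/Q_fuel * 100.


Furnace efficiency = Q_absorbed / Q_fuel * 100
= 28606 / 46069 * 100 = 62.09

62.09 %


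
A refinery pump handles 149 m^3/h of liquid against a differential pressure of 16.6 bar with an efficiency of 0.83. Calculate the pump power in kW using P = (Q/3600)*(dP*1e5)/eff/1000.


Q = 149 / 3600 = 0.0413889 m^3/s
P = 0.0413889 * (16.6 * 1e5) / 0.83 / 1000 = 82.78

82.78 kW


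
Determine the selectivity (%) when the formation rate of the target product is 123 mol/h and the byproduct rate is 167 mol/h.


Selectivity = desired / (desired + undesired) * 100
Total products = 123 + 167 = 290 mol/h
S = 123 / 290 * 100
= 0.4241 * 100
= 42.41 %

42.41 %


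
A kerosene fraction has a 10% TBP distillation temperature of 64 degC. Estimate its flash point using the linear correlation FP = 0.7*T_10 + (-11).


FP = 0.7 * 64 + (-11) = 33.8

33.8 degC


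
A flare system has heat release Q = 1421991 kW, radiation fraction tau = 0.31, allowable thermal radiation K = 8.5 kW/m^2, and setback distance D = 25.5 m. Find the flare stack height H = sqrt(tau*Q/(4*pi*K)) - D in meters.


tau*Q/(4*pi*K) = 0.31 * 1421991 / (4 * pi * 8.5) = 4126.96
sqrt(4126.96) = 64.2414
H = 64.2414 - 25.5 = 38.74

38.74 m


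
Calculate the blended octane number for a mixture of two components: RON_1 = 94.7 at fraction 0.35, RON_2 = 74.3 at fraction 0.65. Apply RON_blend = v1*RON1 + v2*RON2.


Linear blending: RON_blend = sum(vi * RONi)
Contribution 1: 0.35 * 94.7 = 33.145
Contribution 2: 0.65 * 74.3 = 48.295
RON_blend = 33.145 + 48.295 = 81.44

81.44


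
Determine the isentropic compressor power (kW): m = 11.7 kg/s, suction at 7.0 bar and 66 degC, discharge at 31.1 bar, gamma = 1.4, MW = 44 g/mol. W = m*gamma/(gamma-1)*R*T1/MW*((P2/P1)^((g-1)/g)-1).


Isentropic work: W = m*(gamma/(gamma-1))*(R*T1/MW)*((P2/P1)^((gamma-1)/gamma) - 1)
T1 = 66 + 273.15 = 339.15 K
Pressure ratio = 31.1 / 7.0 = 4.44286
Exponent = (1.4 - 1)/1.4 = 0.285714
(P2/P1)^exp - 1 = 4.44286^0.285714 - 1 = 0.531251
W = 11.7 * 1.4 / 0.4 * 8.314 * 339.15 / 44 * 0.531251 = 1394

1394 kW


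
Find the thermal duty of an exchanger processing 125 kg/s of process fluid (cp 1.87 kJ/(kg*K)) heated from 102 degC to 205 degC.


Q = m_dot * cp * delta_T
delta_T = 205 - 102 = 103 K
Q = 125 * 1.87 * 103
= 233.75 * 103
= 24076.25 kW

24076.25 kW


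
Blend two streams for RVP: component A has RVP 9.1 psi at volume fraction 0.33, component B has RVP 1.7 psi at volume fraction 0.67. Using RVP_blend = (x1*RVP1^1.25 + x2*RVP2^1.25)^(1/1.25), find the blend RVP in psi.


Chevron index: RVP_blend = (sum xi*RVPi^1.25)^(1/1.25)
RVP^1.25 terms: 0.33 * 9.1^1.25 + 0.67 * 1.7^1.25 = 6.51631
RVP_blend = 6.51631^(1/1.25) = 4.479

4.479 psi


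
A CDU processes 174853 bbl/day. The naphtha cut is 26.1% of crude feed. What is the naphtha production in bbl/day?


Crude throughput = 174853 bbl/day
Fraction yield = 26.1%
yield = throughput * fraction / 100
yield = 174853 * 26.1 / 100 = 45636.633

45636.633 bbl/day


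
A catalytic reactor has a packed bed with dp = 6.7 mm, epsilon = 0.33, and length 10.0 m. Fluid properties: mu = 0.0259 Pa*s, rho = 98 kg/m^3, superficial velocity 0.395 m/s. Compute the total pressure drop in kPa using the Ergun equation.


dp = 6.7 mm = 0.0067 m
Viscous term = 150*0.0259*0.395*(1-0.33)^2 / (0.0067^2*0.33^3) = 427018
Inertial term = 1.75*98*0.395^2*(1-0.33) / (0.0067*0.33^3) = 74458.9
dP/L = 427018 + 74458.9 = 501477 Pa/m
dP = 501477 * 10.0 / 1000 = 5015 kPa

5015 kPa


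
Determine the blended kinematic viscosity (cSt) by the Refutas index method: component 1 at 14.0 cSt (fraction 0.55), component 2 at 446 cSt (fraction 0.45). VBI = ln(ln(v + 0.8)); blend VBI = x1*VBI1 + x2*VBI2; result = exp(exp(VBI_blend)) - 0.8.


Refutas method: VBN_i = 14.534*ln(ln(visc_i + 0.8)) + 10.975, blended linearly by mass fraction; since VBN is linear in VBI_i = ln(ln(visc_i + 0.8)) and the fractions sum to 1, blend VBI directly: visc = exp(exp(VBI_blend)) - 0.8
VBI_1 = ln(ln(14.0 + 0.8)) = 0.99126
VBI_2 = ln(ln(446 + 0.8)) = 1.80863
VBI_blend = 0.55 * 0.99126 + 0.45 * 1.80863 = 1.35908
visc_blend = exp(exp(1.35908)) - 0.8 = 48.24

48.24 cSt


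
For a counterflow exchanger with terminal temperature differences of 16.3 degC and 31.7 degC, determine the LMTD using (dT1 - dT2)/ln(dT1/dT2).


LMTD = (dT1 - dT2) / ln(dT1/dT2)
= (16.3 - 31.7) / ln(16.3 / 31.7) = -15.4 / -0.665152 = 23.15

23.15 degC


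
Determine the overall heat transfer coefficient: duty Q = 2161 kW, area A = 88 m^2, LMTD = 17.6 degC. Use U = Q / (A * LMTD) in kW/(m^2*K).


From Q = U*A*LMTD, U = Q / (A * LMTD)
U = 2161 / (88 * 17.6) = 2161 / 1548.8 = 1.395

1.395 kW/(m^2*K)


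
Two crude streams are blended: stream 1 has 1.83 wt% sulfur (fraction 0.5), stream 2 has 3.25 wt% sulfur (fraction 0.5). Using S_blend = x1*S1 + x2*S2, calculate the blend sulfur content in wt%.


Linear sulfur blending: S_blend = x1*S1 + x2*S2
Contribution 1: 0.5 * 1.83 = 0.915 wt%
Contribution 2: 0.5 * 3.25 = 1.625 wt%
S_blend = 0.915 + 1.625 = 2.54

2.54 wt%


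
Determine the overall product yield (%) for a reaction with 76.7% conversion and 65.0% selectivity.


Overall yield = conversion (%) * selectivity (%) / 100
Conversion = 76.7%, Selectivity = 65.0%
Y = 76.7 * 65.0 / 100
= 49.855 %

49.855 %


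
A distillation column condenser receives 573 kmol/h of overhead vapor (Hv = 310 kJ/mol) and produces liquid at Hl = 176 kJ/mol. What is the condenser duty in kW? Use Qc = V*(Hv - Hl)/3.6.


Qc = 573 * (310 - 176) / 3.6 = 573 * 134 / 3.6 = 21330

21330 kW


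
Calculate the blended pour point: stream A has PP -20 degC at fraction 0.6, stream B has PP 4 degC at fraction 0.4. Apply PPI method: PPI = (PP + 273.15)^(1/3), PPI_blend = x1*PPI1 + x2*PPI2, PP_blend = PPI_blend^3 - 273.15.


PPI_1 = (-20 + 273.15)^(1/3) = 6.325953
PPI_2 = (4 + 273.15)^(1/3) = 6.51986
PPI_blend = 0.6 * 6.325953 + 0.4 * 6.51986 = 6.403516
PP_blend = 6.403516^3 - 273.15 = 262.5763 - 273.15 = -10.57

-10.57 degC


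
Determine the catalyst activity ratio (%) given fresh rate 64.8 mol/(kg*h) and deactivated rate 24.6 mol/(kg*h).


Activity (%) = (rate_used / rate_fresh) * 100
rate_used = 24.6, rate_fresh = 64.8
= (24.6 / 64.8) * 100
= 0.3796 * 100 = 37.96

37.96 %


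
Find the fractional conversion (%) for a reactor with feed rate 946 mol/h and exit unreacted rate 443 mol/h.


X = (F_in - F_out) / F_in * 100
Moles reacted = 946 - 443 = 503
X = 503 / 946 * 100
= 0.5317 * 100
= 53.17 %

53.17 %


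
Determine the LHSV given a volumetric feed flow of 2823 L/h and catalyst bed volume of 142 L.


LHSV = volumetric feed rate / catalyst volume
= 2823 L/h / 142 L
= 19.88 h^-1

19.88 h^-1


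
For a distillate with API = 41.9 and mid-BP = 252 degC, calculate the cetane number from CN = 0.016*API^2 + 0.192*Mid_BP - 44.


CN = 0.016 * 41.9^2 + 0.192 * 252 - 44
CN = 28.08976 + 48.384 - 44 = 32.47376

32.47376


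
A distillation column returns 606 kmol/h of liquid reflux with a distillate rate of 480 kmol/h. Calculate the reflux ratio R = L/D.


Reflux ratio definition: R = L / D (liquid returned / distillate withdrawn)
L = 606 kmol/h, D = 480 kmol/h
R = 606 / 480 = 1.262

1.262


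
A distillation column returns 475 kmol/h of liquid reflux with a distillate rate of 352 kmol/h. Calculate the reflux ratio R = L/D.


Reflux ratio definition: R = L / D (liquid returned / distillate withdrawn)
L = 475 kmol/h, D = 352 kmol/h
R = 475 / 352 = 1.349

1.349


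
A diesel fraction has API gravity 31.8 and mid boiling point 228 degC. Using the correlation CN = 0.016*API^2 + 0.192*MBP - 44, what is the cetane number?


CN = 0.016 * 31.8^2 + 0.192 * 228 - 44
CN = 16.17984 + 43.776 - 44 = 15.95584

15.95584


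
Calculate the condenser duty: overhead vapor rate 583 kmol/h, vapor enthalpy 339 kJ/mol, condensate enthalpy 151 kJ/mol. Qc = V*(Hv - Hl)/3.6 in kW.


Qc = 583 * (339 - 151) / 3.6 = 583 * 188 / 3.6 = 30450

30450 kW


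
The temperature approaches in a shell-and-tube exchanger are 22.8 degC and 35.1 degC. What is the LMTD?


LMTD = (dT1 - dT2) / ln(dT1/dT2)
= (22.8 - 35.1) / ln(22.8 / 35.1) = -12.3 / -0.431441 = 28.51

28.51 degC


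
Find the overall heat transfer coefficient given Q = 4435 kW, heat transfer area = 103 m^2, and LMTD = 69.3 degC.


From Q = U*A*LMTD, U = Q / (A * LMTD)
U = 4435 / (103 * 69.3) = 4435 / 7137.9 = 0.6213

0.6213 kW/(m^2*K)


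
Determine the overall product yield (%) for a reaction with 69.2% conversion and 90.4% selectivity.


Overall yield = conversion (%) * selectivity (%) / 100
Conversion = 69.2%, Selectivity = 90.4%
Y = 69.2 * 90.4 / 100
= 62.5568 %

62.5568 %


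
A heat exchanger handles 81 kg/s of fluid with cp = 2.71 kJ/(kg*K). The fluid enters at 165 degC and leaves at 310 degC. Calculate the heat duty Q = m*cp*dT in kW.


Q = m_dot * cp * delta_T
delta_T = 310 - 165 = 145 K
Q = 81 * 2.71 * 145
= 219.51 * 145
= 31828.95 kW

31828.95 kW


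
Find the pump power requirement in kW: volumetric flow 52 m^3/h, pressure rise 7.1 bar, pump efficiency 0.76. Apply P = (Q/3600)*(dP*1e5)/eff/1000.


Q = 52 / 3600 = 0.0144444 m^3/s
P = 0.0144444 * (7.1 * 1e5) / 0.76 / 1000 = 13.49

13.49 kW


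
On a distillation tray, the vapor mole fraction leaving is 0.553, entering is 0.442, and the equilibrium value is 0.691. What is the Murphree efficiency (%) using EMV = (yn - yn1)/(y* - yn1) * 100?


Murphree vapor efficiency: EMV = (y_n - y_(n-1)) / (y*_n - y_(n-1)) * 100
EMV = (0.553 - 0.442) / (0.691 - 0.442) * 100 = 0.111 / 0.249 * 100 = 44.58

44.58 %


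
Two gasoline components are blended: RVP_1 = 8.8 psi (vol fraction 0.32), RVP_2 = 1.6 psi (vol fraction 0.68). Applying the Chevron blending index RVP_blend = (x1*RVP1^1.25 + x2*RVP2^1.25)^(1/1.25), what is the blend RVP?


Chevron index: RVP_blend = (sum xi*RVPi^1.25)^(1/1.25)
RVP^1.25 terms: 0.32 * 8.8^1.25 + 0.68 * 1.6^1.25 = 6.07378
RVP_blend = 6.07378^(1/1.25) = 4.234

4.234 psi


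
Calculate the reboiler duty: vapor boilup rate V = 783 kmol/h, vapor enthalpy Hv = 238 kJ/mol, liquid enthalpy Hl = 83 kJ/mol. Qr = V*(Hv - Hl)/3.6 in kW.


Qr = 783 * (238 - 83) / 3.6 = 783 * 155 / 3.6 = 33710

33710 kW


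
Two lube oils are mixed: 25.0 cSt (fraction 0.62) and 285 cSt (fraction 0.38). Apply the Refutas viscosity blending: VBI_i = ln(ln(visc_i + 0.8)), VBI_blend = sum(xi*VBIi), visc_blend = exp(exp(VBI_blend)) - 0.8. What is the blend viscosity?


Refutas method: VBN_i = 14.534*ln(ln(visc_i + 0.8)) + 10.975, blended linearly by mass fraction; since VBN is linear in VBI_i = ln(ln(visc_i + 0.8)) and the fractions sum to 1, blend VBI directly: visc = exp(exp(VBI_blend)) - 0.8
VBI_1 = ln(ln(25.0 + 0.8)) = 1.17877
VBI_2 = ln(ln(285 + 0.8)) = 1.73259
VBI_blend = 0.62 * 1.17877 + 0.38 * 1.73259 = 1.38922
visc_blend = exp(exp(1.38922)) - 0.8 = 54.44

54.44 cSt


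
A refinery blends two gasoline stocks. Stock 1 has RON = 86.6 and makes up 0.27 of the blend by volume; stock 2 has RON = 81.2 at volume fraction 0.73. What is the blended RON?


Linear blending: RON_blend = sum(vi * RONi)
Contribution 1: 0.27 * 86.6 = 23.382
Contribution 2: 0.73 * 81.2 = 59.276
RON_blend = 23.382 + 59.276 = 82.658

82.658


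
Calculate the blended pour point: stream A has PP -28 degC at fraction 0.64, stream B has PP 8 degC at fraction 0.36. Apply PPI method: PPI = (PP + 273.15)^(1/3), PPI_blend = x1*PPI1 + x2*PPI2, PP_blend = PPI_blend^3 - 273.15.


PPI_1 = (-28 + 273.15)^(1/3) = 6.258601
PPI_2 = (8 + 273.15)^(1/3) = 6.551077
PPI_blend = 0.64 * 6.258601 + 0.36 * 6.551077 = 6.363892
PP_blend = 6.363892^3 - 273.15 = 257.732 - 273.15 = -15.42

-15.42 degC


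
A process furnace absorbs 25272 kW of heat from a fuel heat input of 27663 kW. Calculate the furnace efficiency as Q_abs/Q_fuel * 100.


Furnace efficiency = Q_absorbed / Q_fuel * 100
= 25272 / 27663 * 100 = 91.36

91.36 %


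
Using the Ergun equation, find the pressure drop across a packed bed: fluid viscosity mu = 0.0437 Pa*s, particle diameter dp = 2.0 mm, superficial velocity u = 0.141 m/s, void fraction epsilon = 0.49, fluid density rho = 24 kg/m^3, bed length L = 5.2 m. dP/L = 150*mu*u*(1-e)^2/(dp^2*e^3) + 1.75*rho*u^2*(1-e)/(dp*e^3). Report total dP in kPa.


dp = 2.0 mm = 0.002 m
Viscous term = 150*0.0437*0.141*(1-0.49)^2 / (0.002^2*0.49^3) = 510839
Inertial term = 1.75*24*0.141^2*(1-0.49) / (0.002*0.49^3) = 1809.84
dP/L = 510839 + 1809.84 = 512649 Pa/m
dP = 512649 * 5.2 / 1000 = 2666 kPa

2666 kPa


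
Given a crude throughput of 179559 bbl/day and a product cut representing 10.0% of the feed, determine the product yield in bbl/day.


Crude throughput = 179559 bbl/day
Fraction yield = 10.0%
yield = throughput * fraction / 100
yield = 179559 * 10.0 / 100 = 17955.9

17955.9 bbl/day


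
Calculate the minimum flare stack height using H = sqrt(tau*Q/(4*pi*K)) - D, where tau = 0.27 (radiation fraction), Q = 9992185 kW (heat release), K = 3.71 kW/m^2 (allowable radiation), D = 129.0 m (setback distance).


tau*Q/(4*pi*K) = 0.27 * 9992185 / (4 * pi * 3.71) = 57868.3
sqrt(57868.3) = 240.558
H = 240.558 - 129.0 = 111.6

111.6 m


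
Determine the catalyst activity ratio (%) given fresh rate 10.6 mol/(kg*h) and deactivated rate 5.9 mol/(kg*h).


Activity (%) = (rate_used / rate_fresh) * 100
rate_used = 5.9, rate_fresh = 10.6
= (5.9 / 10.6) * 100
= 0.5566 * 100 = 55.66

55.66 %


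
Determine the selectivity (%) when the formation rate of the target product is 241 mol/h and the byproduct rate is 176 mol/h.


Selectivity = desired / (desired + undesired) * 100
Total products = 241 + 176 = 417 mol/h
S = 241 / 417 * 100
= 0.5779 * 100
= 57.79 %

57.79 %


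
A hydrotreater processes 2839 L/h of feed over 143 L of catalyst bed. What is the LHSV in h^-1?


LHSV = volumetric feed rate / catalyst volume
= 2839 L/h / 143 L
= 19.85 h^-1

19.85 h^-1


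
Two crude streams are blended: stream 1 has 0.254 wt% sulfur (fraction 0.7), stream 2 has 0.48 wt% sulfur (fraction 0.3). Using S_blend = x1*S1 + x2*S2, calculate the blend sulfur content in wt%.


Linear sulfur blending: S_blend = x1*S1 + x2*S2
Contribution 1: 0.7 * 0.254 = 0.1778 wt%
Contribution 2: 0.3 * 0.48 = 0.144 wt%
S_blend = 0.1778 + 0.144 = 0.3218

0.3218 wt%


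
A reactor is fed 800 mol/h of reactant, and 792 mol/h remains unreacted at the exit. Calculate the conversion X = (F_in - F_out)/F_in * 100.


X = (F_in - F_out) / F_in * 100
Moles reacted = 800 - 792 = 8
X = 8 / 800 * 100
= 0.01000 * 100
= 1.000 %

1.000 %


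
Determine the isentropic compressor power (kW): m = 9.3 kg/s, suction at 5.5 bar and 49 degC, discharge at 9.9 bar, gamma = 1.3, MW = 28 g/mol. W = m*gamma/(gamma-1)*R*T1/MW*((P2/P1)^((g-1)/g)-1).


Isentropic work: W = m*(gamma/(gamma-1))*(R*T1/MW)*((P2/P1)^((gamma-1)/gamma) - 1)
T1 = 49 + 273.15 = 322.15 K
Pressure ratio = 9.9 / 5.5 = 1.8
Exponent = (1.3 - 1)/1.3 = 0.230769
(P2/P1)^exp - 1 = 1.8^0.230769 - 1 = 0.145273
W = 9.3 * 1.3 / 0.3 * 8.314 * 322.15 / 28 * 0.145273 = 560.0

560.0 kW


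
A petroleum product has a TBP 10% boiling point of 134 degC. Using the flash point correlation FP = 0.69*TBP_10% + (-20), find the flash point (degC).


FP = 0.69 * 134 + (-20) = 72.46

72.46 degC


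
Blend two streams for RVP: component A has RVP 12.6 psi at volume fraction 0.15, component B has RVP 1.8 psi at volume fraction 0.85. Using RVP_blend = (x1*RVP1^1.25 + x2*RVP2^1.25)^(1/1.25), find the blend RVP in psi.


Chevron index: RVP_blend = (sum xi*RVPi^1.25)^(1/1.25)
RVP^1.25 terms: 0.15 * 12.6^1.25 + 0.85 * 1.8^1.25 = 5.33304
RVP_blend = 5.33304^(1/1.25) = 3.816

3.816 psi


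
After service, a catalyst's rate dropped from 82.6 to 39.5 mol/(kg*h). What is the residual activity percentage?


Activity (%) = (rate_used / rate_fresh) * 100
rate_used = 39.5, rate_fresh = 82.6
= (39.5 / 82.6) * 100
= 0.4782 * 100 = 47.82

47.82 %


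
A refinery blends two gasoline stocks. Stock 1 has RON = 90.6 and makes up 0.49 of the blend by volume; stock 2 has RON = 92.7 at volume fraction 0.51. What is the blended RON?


Linear blending: RON_blend = sum(vi * RONi)
Contribution 1: 0.49 * 90.6 = 44.394
Contribution 2: 0.51 * 92.7 = 47.277
RON_blend = 44.394 + 47.277 = 91.671

91.671


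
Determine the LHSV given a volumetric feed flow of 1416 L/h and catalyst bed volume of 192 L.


LHSV = volumetric feed rate / catalyst volume
= 1416 L/h / 192 L
= 7.375 h^-1

7.375 h^-1


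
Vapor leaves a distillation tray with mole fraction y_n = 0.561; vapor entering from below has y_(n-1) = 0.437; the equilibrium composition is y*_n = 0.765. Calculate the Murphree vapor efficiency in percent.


Murphree vapor efficiency: EMV = (y_n - y_(n-1)) / (y*_n - y_(n-1)) * 100
EMV = (0.561 - 0.437) / (0.765 - 0.437) * 100 = 0.124 / 0.328 * 100 = 37.80

37.80 %


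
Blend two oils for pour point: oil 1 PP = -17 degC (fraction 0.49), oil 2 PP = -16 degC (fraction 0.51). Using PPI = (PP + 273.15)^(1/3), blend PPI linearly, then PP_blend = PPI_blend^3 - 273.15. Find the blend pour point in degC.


PPI_1 = (-17 + 273.15)^(1/3) = 6.350844
PPI_2 = (-16 + 273.15)^(1/3) = 6.359098
PPI_blend = 0.49 * 6.350844 + 0.51 * 6.359098 = 6.355054
PP_blend = 6.355054^3 - 273.15 = 256.6597 - 273.15 = -16.49

-16.49 degC


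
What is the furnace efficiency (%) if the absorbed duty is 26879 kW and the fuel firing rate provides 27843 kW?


Furnace efficiency = Q_absorbed / Q_fuel * 100
= 26879 / 27843 * 100 = 96.54

96.54 %


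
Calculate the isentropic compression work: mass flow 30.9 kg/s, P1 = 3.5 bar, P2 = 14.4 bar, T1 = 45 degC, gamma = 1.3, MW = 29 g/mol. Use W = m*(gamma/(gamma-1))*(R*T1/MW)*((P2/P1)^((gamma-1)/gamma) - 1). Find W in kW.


Isentropic work: W = m*(gamma/(gamma-1))*(R*T1/MW)*((P2/P1)^((gamma-1)/gamma) - 1)
T1 = 45 + 273.15 = 318.15 K
Pressure ratio = 14.4 / 3.5 = 4.11429
Exponent = (1.3 - 1)/1.3 = 0.230769
(P2/P1)^exp - 1 = 4.11429^0.230769 - 1 = 0.38599
W = 30.9 * 1.3 / 0.3 * 8.314 * 318.15 / 29 * 0.38599 = 4714

4714 kW


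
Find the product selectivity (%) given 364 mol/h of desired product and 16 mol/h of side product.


Selectivity = desired / (desired + undesired) * 100
Total products = 364 + 16 = 380 mol/h
S = 364 / 380 * 100
= 0.9579 * 100
= 95.79 %

95.79 %


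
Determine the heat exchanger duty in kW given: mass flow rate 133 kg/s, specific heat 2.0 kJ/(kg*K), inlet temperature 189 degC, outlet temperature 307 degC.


Q = m_dot * cp * delta_T
delta_T = 307 - 189 = 118 K
Q = 133 * 2.0 * 118
= 266 * 118
= 31388 kW

31388 kW


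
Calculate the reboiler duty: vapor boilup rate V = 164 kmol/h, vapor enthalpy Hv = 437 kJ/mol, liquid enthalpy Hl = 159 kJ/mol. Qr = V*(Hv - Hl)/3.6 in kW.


Qr = 164 * (437 - 159) / 3.6 = 164 * 278 / 3.6 = 12660

12660 kW


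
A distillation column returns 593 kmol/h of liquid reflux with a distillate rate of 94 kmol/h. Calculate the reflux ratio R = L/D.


Reflux ratio definition: R = L / D (liquid returned / distillate withdrawn)
L = 593 kmol/h, D = 94 kmol/h
R = 593 / 94 = 6.309

6.309


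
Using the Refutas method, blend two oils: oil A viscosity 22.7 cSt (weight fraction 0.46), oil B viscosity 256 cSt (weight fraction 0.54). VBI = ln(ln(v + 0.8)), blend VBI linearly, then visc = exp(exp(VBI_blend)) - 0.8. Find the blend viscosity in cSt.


Refutas method: VBN_i = 14.534*ln(ln(visc_i + 0.8)) + 10.975, blended linearly by mass fraction; since VBN is linear in VBI_i = ln(ln(visc_i + 0.8)) and the fractions sum to 1, blend VBI directly: visc = exp(exp(VBI_blend)) - 0.8
VBI_1 = ln(ln(22.7 + 0.8)) = 1.14962
VBI_2 = ln(ln(256 + 0.8)) = 1.71349
VBI_blend = 0.46 * 1.14962 + 0.54 * 1.71349 = 1.45411
visc_blend = exp(exp(1.45411)) - 0.8 = 71.49

71.49 cSt


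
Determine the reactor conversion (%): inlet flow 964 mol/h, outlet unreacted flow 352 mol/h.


X = (F_in - F_out) / F_in * 100
Moles reacted = 964 - 352 = 612
X = 612 / 964 * 100
= 0.6349 * 100
= 63.49 %

63.49 %


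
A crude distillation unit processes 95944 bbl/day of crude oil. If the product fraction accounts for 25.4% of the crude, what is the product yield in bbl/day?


Crude throughput = 95944 bbl/day
Fraction yield = 25.4%
yield = throughput * fraction / 100
yield = 95944 * 25.4 / 100 = 24369.776

24369.776 bbl/day


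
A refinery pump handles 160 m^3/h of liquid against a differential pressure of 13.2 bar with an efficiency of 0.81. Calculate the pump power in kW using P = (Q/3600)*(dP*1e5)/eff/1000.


Q = 160 / 3600 = 0.0444444 m^3/s
P = 0.0444444 * (13.2 * 1e5) / 0.81 / 1000 = 72.43

72.43 kW


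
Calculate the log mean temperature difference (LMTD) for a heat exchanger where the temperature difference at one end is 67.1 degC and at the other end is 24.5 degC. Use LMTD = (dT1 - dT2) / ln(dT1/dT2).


LMTD = (dT1 - dT2) / ln(dT1/dT2)
= (67.1 - 24.5) / ln(67.1 / 24.5) = 42.6 / 1.00751 = 42.28

42.28 degC


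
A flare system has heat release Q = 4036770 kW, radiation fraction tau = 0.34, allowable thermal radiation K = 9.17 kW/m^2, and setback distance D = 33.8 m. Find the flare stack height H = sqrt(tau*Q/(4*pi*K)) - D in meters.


tau*Q/(4*pi*K) = 0.34 * 4036770 / (4 * pi * 9.17) = 11910.6
sqrt(11910.6) = 109.136
H = 109.136 - 33.8 = 75.34

75.34 m


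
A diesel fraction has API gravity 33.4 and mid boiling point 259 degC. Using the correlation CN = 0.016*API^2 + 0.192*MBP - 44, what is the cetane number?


CN = 0.016 * 33.4^2 + 0.192 * 259 - 44
CN = 17.84896 + 49.728 - 44 = 23.57696

23.57696


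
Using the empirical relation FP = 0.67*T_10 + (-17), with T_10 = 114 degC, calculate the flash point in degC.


FP = 0.67 * 114 + (-17) = 59.38

59.38 degC


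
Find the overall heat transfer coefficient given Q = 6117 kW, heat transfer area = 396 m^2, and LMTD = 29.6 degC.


From Q = U*A*LMTD, U = Q / (A * LMTD)
U = 6117 / (396 * 29.6) = 6117 / 11721.6 = 0.5219

0.5219 kW/(m^2*K)


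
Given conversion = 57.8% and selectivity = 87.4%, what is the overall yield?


Overall yield = conversion (%) * selectivity (%) / 100
Conversion = 57.8%, Selectivity = 87.4%
Y = 57.8 * 87.4 / 100
= 50.5172 %

50.5172 %


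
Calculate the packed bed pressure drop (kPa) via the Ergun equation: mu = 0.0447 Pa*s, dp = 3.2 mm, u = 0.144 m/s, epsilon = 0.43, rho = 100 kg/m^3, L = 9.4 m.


dp = 3.2 mm = 0.0032 m
Viscous term = 150*0.0447*0.144*(1-0.43)^2 / (0.0032^2*0.43^3) = 385306
Inertial term = 1.75*100*0.144^2*(1-0.43) / (0.0032*0.43^3) = 8129.85
dP/L = 385306 + 8129.85 = 393436 Pa/m
dP = 393436 * 9.4 / 1000 = 3698 kPa

3698 kPa


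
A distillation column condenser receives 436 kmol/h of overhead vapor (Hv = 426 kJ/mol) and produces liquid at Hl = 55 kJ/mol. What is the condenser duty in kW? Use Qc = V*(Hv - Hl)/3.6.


Qc = 436 * (426 - 55) / 3.6 = 436 * 371 / 3.6 = 44930

44930 kW


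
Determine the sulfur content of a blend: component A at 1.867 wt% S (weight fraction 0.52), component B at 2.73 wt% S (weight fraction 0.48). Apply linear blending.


Linear sulfur blending: S_blend = x1*S1 + x2*S2
Contribution 1: 0.52 * 1.867 = 0.97084 wt%
Contribution 2: 0.48 * 2.73 = 1.3104 wt%
S_blend = 0.97084 + 1.3104 = 2.28124

2.28124 wt%


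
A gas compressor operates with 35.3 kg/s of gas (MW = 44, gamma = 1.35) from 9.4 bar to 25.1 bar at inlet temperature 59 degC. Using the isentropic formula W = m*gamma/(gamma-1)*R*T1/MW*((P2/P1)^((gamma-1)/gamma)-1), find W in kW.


Isentropic work: W = m*(gamma/(gamma-1))*(R*T1/MW)*((P2/P1)^((gamma-1)/gamma) - 1)
T1 = 59 + 273.15 = 332.15 K
Pressure ratio = 25.1 / 9.4 = 2.67021
Exponent = (1.35 - 1)/1.35 = 0.259259
(P2/P1)^exp - 1 = 2.67021^0.259259 - 1 = 0.289988
W = 35.3 * 1.35 / 0.35 * 8.314 * 332.15 / 44 * 0.289988 = 2478

2478 kW


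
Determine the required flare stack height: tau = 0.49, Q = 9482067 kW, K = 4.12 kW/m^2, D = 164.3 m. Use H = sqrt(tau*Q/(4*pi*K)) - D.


tau*Q/(4*pi*K) = 0.49 * 9482067 / (4 * pi * 4.12) = 89741.2
sqrt(89741.2) = 299.568
H = 299.568 - 164.3 = 135.3

135.3 m


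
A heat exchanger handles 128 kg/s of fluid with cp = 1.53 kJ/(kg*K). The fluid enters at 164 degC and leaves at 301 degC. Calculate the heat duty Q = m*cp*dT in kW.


Q = m_dot * cp * delta_T
delta_T = 301 - 164 = 137 K
Q = 128 * 1.53 * 137
= 195.84 * 137
= 26830.08 kW

26830.08 kW


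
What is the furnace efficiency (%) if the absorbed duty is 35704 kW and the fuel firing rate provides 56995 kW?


Furnace efficiency = Q_absorbed / Q_fuel * 100
= 35704 / 56995 * 100 = 62.64

62.64 %


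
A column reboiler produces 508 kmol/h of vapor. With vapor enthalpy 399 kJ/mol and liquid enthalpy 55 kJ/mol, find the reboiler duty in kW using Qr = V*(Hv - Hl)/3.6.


Qr = 508 * (399 - 55) / 3.6 = 508 * 344 / 3.6 = 48540

48540 kW


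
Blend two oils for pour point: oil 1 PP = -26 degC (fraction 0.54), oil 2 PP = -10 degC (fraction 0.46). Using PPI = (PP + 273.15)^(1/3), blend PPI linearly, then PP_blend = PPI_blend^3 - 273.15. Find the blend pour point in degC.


PPI_1 = (-26 + 273.15)^(1/3) = 6.275575
PPI_2 = (-10 + 273.15)^(1/3) = 6.408176
PPI_blend = 0.54 * 6.275575 + 0.46 * 6.408176 = 6.336571
PP_blend = 6.336571^3 - 273.15 = 254.4268 - 273.15 = -18.72

-18.72 degC


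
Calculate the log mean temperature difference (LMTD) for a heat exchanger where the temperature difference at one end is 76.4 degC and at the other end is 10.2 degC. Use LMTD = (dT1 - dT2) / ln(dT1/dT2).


LMTD = (dT1 - dT2) / ln(dT1/dT2)
= (76.4 - 10.2) / ln(76.4 / 10.2) = 66.2 / 2.01359 = 32.88

32.88 degC


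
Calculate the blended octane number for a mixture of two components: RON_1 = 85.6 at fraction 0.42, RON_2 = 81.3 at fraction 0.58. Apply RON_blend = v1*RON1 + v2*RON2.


Linear blending: RON_blend = sum(vi * RONi)
Contribution 1: 0.42 * 85.6 = 35.952
Contribution 2: 0.58 * 81.3 = 47.154
RON_blend = 35.952 + 47.154 = 83.106

83.106


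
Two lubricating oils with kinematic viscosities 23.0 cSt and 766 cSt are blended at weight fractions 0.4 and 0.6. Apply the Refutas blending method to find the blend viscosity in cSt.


Refutas method: VBN_i = 14.534*ln(ln(visc_i + 0.8)) + 10.975, blended linearly by mass fraction; since VBN is linear in VBI_i = ln(ln(visc_i + 0.8)) and the fractions sum to 1, blend VBI directly: visc = exp(exp(VBI_blend)) - 0.8
VBI_1 = ln(ln(23.0 + 0.8)) = 1.15363
VBI_2 = ln(ln(766 + 0.8)) = 1.89345
VBI_blend = 0.4 * 1.15363 + 0.6 * 1.89345 = 1.59752
visc_blend = exp(exp(1.59752)) - 0.8 = 139.1

139.1 cSt


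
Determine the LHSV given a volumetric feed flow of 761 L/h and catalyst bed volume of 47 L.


LHSV = volumetric feed rate / catalyst volume
= 761 L/h / 47 L
= 16.19 h^-1

16.19 h^-1


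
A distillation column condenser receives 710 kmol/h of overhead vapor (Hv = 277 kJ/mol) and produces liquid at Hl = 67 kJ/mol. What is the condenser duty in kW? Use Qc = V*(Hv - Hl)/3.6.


Qc = 710 * (277 - 67) / 3.6 = 710 * 210 / 3.6 = 41420

41420 kW


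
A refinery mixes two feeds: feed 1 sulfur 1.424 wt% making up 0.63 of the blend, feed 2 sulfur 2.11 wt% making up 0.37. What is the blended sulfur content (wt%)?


Linear sulfur blending: S_blend = x1*S1 + x2*S2
Contribution 1: 0.63 * 1.424 = 0.89712 wt%
Contribution 2: 0.37 * 2.11 = 0.7807 wt%
S_blend = 0.89712 + 0.7807 = 1.67782

1.67782 wt%


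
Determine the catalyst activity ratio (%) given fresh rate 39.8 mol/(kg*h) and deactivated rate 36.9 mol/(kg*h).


Activity (%) = (rate_used / rate_fresh) * 100
rate_used = 36.9, rate_fresh = 39.8
= (36.9 / 39.8) * 100
= 0.9271 * 100 = 92.71

92.71 %


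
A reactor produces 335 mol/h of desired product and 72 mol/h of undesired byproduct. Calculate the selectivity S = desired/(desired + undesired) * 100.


Selectivity = desired / (desired + undesired) * 100
Total products = 335 + 72 = 407 mol/h
S = 335 / 407 * 100
= 0.8231 * 100
= 82.31 %

82.31 %


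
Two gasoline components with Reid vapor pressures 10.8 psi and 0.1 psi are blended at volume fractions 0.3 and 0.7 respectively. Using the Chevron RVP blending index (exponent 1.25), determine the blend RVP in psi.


Chevron index: RVP_blend = (sum xi*RVPi^1.25)^(1/1.25)
RVP^1.25 terms: 0.3 * 10.8^1.25 + 0.7 * 0.1^1.25 = 5.91292
RVP_blend = 5.91292^(1/1.25) = 4.144

4.144 psi


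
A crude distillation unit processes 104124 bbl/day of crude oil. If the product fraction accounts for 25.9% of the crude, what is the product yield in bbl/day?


Crude throughput = 104124 bbl/day
Fraction yield = 25.9%
yield = throughput * fraction / 100
yield = 104124 * 25.9 / 100 = 26968.116

26968.116 bbl/day


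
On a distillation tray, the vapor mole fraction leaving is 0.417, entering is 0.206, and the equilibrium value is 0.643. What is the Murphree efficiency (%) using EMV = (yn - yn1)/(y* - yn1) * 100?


Murphree vapor efficiency: EMV = (y_n - y_(n-1)) / (y*_n - y_(n-1)) * 100
EMV = (0.417 - 0.206) / (0.643 - 0.206) * 100 = 0.211 / 0.437 * 100 = 48.28

48.28 %


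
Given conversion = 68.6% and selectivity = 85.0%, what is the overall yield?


Overall yield = conversion (%) * selectivity (%) / 100
Conversion = 68.6%, Selectivity = 85.0%
Y = 68.6 * 85.0 / 100
= 58.31 %

58.31 %


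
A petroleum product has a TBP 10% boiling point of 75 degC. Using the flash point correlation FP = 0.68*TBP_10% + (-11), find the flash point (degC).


FP = 0.68 * 75 + (-11) = 40

40 degC


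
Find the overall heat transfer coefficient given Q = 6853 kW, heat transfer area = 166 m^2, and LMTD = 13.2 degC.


From Q = U*A*LMTD, U = Q / (A * LMTD)
U = 6853 / (166 * 13.2) = 6853 / 2191.2 = 3.128

3.128 kW/(m^2*K)


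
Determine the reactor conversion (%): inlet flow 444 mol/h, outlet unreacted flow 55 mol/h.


X = (F_in - F_out) / F_in * 100
Moles reacted = 444 - 55 = 389
X = 389 / 444 * 100
= 0.8761 * 100
= 87.61 %

87.61 %


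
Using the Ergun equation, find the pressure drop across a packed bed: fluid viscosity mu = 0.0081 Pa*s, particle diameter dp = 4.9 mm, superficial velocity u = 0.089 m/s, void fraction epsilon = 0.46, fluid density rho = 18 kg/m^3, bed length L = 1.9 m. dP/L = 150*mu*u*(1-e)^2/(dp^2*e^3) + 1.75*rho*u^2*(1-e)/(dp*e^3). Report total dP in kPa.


dp = 4.9 mm = 0.0049 m
Viscous term = 150*0.0081*0.089*(1-0.46)^2 / (0.0049^2*0.46^3) = 13492.4
Inertial term = 1.75*18*0.089^2*(1-0.46) / (0.0049*0.46^3) = 282.498
dP/L = 13492.4 + 282.498 = 13774.9 Pa/m
dP = 13774.9 * 1.9 / 1000 = 26.17 kPa

26.17 kPa


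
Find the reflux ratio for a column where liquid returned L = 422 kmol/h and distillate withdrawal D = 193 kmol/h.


Reflux ratio definition: R = L / D (liquid returned / distillate withdrawn)
L = 422 kmol/h, D = 193 kmol/h
R = 422 / 193 = 2.187

2.187


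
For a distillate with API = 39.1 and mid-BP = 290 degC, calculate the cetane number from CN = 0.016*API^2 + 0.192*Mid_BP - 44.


CN = 0.016 * 39.1^2 + 0.192 * 290 - 44
CN = 24.46096 + 55.68 - 44 = 36.14096

36.14096


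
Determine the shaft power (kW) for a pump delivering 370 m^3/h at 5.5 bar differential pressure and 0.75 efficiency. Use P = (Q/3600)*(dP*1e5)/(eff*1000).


Q = 370 / 3600 = 0.102778 m^3/s
P = 0.102778 * (5.5 * 1e5) / 0.75 / 1000 = 75.37

75.37 kW


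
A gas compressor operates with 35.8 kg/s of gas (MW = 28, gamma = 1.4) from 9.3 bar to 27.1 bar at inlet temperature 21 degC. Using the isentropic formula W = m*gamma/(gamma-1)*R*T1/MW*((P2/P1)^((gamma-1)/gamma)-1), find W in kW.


Isentropic work: W = m*(gamma/(gamma-1))*(R*T1/MW)*((P2/P1)^((gamma-1)/gamma) - 1)
T1 = 21 + 273.15 = 294.15 K
Pressure ratio = 27.1 / 9.3 = 2.91398
Exponent = (1.4 - 1)/1.4 = 0.285714
(P2/P1)^exp - 1 = 2.91398^0.285714 - 1 = 0.357408
W = 35.8 * 1.4 / 0.4 * 8.314 * 294.15 / 28 * 0.357408 = 3911

3911 kW


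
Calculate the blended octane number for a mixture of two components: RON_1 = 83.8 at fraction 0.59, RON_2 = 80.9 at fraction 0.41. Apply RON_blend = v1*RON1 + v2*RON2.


Linear blending: RON_blend = sum(vi * RONi)
Contribution 1: 0.59 * 83.8 = 49.442
Contribution 2: 0.41 * 80.9 = 33.169
RON_blend = 49.442 + 33.169 = 82.611

82.611


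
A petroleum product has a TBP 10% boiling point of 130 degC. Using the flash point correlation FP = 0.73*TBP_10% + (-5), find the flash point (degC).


FP = 0.73 * 130 + (-5) = 89.9

89.9 degC


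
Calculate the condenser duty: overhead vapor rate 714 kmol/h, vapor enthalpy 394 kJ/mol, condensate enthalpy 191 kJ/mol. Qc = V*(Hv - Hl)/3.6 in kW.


Qc = 714 * (394 - 191) / 3.6 = 714 * 203 / 3.6 = 40260

40260 kW


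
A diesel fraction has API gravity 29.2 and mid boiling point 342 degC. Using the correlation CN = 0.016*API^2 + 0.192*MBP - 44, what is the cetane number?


CN = 0.016 * 29.2^2 + 0.192 * 342 - 44
CN = 13.64224 + 65.664 - 44 = 35.30624

35.30624


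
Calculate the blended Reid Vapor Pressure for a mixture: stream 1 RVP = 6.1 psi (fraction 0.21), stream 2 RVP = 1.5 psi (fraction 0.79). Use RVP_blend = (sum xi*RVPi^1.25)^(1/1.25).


Chevron index: RVP_blend = (sum xi*RVPi^1.25)^(1/1.25)
RVP^1.25 terms: 0.21 * 6.1^1.25 + 0.79 * 1.5^1.25 = 3.32459
RVP_blend = 3.32459^(1/1.25) = 2.615

2.615 psi


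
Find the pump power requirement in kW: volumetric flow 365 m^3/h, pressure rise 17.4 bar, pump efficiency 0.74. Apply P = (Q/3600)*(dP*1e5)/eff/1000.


Q = 365 / 3600 = 0.101389 m^3/s
P = 0.101389 * (17.4 * 1e5) / 0.74 / 1000 = 238.4

238.4 kW


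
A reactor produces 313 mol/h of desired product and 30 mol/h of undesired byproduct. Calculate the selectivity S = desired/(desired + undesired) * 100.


Selectivity = desired / (desired + undesired) * 100
Total products = 313 + 30 = 343 mol/h
S = 313 / 343 * 100
= 0.9125 * 100
= 91.25 %

91.25 %


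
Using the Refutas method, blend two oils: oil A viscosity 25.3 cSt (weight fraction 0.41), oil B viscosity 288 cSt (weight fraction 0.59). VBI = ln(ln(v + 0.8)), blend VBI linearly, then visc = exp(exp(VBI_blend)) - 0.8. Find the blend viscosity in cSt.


Refutas method: VBN_i = 14.534*ln(ln(visc_i + 0.8)) + 10.975, blended linearly by mass fraction; since VBN is linear in VBI_i = ln(ln(visc_i + 0.8)) and the fractions sum to 1, blend VBI directly: visc = exp(exp(VBI_blend)) - 0.8
VBI_1 = ln(ln(25.3 + 0.8)) = 1.18232
VBI_2 = ln(ln(288 + 0.8)) = 1.73444
VBI_blend = 0.41 * 1.18232 + 0.59 * 1.73444 = 1.50807
visc_blend = exp(exp(1.50807)) - 0.8 = 90.85

90.85 cSt


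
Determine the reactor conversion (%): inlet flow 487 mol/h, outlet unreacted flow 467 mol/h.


X = (F_in - F_out) / F_in * 100
Moles reacted = 487 - 467 = 20
X = 20 / 487 * 100
= 0.04107 * 100
= 4.107 %

4.107 %


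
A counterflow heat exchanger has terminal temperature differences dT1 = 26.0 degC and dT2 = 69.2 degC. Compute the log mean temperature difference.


LMTD = (dT1 - dT2) / ln(dT1/dT2)
= (26.0 - 69.2) / ln(26.0 / 69.2) = -43.2 / -0.978904 = 44.13

44.13 degC


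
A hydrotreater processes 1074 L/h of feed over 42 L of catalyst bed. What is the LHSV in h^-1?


LHSV = volumetric feed rate / catalyst volume
= 1074 L/h / 42 L
= 25.57 h^-1

25.57 h^-1


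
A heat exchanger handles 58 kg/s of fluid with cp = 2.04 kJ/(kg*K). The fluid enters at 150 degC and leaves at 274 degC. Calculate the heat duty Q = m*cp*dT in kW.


Q = m_dot * cp * delta_T
delta_T = 274 - 150 = 124 K
Q = 58 * 2.04 * 124
= 118.32 * 124
= 14671.68 kW

14671.68 kW


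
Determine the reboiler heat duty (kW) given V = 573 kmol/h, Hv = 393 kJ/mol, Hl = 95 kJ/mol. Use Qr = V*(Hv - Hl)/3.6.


Qr = 573 * (393 - 95) / 3.6 = 573 * 298 / 3.6 = 47430

47430 kW
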